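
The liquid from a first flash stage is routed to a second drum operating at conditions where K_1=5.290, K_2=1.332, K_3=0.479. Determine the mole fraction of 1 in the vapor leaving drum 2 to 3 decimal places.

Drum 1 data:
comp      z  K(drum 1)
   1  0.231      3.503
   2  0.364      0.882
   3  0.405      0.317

y_1 (drum 2) = 0.268

Drum 1:
Let ψ₁ = V/F and solve Σ zᵢ(Kᵢ−1)/(1+ψ₁(Kᵢ−1)) = 0.
Feasibility: ΣzᵢKᵢ = 1.259, Σzᵢ/Kᵢ = 1.756 — both > 1, two phases present.
Newton–Raphson from ψ₁ = 0.5:
  ψ₁ = 0.500: g = -0.2089, g' = -0.727 → ψ₁ = 0.213
  ψ₁ = 0.213: g = 0.0097, g' = -0.880 → ψ₁ = 0.224
Converged at ψ₁ = 0.224.
Drum-1 compositions:
  1: x = 0.148, y = 0.519
  2: x = 0.374, y = 0.330
  3: x = 0.478, y = 0.152
Drum-2 feed = drum-1 liquid: z₂ = (0.1481, 0.3739, 0.4781).
Drum 2:
Newton iteration, ψ₂⁰ = 0.62:
  ψ₂ = 0.620: g = -0.0914, g' = -0.515 → ψ₂ = 0.443
  ψ₂ = 0.443: g = 0.0037, g' = -0.575 → ψ₂ = 0.449
Converged at ψ₂ = 0.449.
  1: x = 0.051, y = 0.268
  2: x = 0.325, y = 0.433
  3: x = 0.624, y = 0.299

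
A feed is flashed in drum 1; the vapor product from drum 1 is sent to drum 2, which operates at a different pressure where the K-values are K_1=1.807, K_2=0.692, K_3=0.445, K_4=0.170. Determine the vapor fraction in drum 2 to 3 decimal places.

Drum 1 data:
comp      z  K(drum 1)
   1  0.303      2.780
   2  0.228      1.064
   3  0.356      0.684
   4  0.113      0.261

Drum 1:
Let ψ₁ = V/F and solve Σ zᵢ(Kᵢ−1)/(1+ψ₁(Kᵢ−1)) = 0.
Check two-phase: ΣzᵢKᵢ = 1.358 > 1 and Σzᵢ/Kᵢ = 1.277 > 1, so g(0) = 0.358 > 0 and g(1) = -0.277 < 0.
Newton iteration, ψ₁⁰ = 0.4:
  ψ₁ = 0.400: g = 0.0819, g' = -0.499 → ψ₁ = 0.564
  ψ₁ = 0.564: g = 0.0031, g' = -0.474 → ψ₁ = 0.571
Converged at ψ₁ = 0.571.
Drum-1 compositions:
  1: x = 0.150, y = 0.418
  2: x = 0.220, y = 0.234
  3: x = 0.434, y = 0.297
  4: x = 0.195, y = 0.051
Drum-2 feed = drum-1 vapor: z₂ = (0.4179, 0.2340, 0.2971, 0.0510).
Drum 2:
Let ψ₂ = V/F and solve Σ zᵢ(Kᵢ−1)/(1+ψ₂(Kᵢ−1)) = 0.
Feasibility: ΣzᵢKᵢ = 1.058, Σzᵢ/Kᵢ = 1.537 — both > 1, two phases present.
Newton–Raphson from ψ₂ = 0.69:
  ψ₂ = 0.690: g = -0.2412, g' = -0.581 → ψ₂ = 0.275
  ψ₂ = 0.275: g = -0.0521, g' = -0.395 → ψ₂ = 0.143
Converged at ψ₂ = 0.143.
  1: x = 0.375, y = 0.677
  2: x = 0.245, y = 0.169
  3: x = 0.323, y = 0.144
  4: x = 0.058, y = 0.010

V/F (drum 2) = 0.143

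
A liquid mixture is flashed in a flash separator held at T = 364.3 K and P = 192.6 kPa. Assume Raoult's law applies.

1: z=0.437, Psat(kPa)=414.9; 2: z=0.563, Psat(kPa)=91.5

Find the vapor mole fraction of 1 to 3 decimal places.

y_1 = 0.673

Raoult's law: Kᵢ = Pᵢˢᵃᵗ/P = Pᵢˢᵃᵗ/192.6.
  K_1 = 414.9/192.6 = 2.15421, K_2 = 91.5/192.6 = 0.47508
Rachford–Rice: g(V/F) = Σ zᵢ(Kᵢ−1)/(1+V/F(Kᵢ−1)) = 0.
Check two-phase: ΣzᵢKᵢ = 1.209 > 1 and Σzᵢ/Kᵢ = 1.388 > 1, so g(0) = 0.209 > 0 and g(1) = -0.388 < 0.
Newton–Raphson from V/F = 0.37:
  V/F = 0.370: g = -0.0133, g' = -0.525 → V/F = 0.345
Converged at V/F = 0.345.
Compositions from xᵢ = zᵢ/(1+V/F(Kᵢ−1)), yᵢ = Kᵢxᵢ:
  1: x = 0.313, y = 0.673
  2: x = 0.687, y = 0.327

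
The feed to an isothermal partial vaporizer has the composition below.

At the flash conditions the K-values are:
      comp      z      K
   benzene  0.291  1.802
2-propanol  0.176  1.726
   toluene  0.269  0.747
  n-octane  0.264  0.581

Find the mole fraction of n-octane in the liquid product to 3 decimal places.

Rachford–Rice: g(V/F) = Σ zᵢ(Kᵢ−1)/(1+V/F(Kᵢ−1)) = 0.
Check two-phase: ΣzᵢKᵢ = 1.182 > 1 and Σzᵢ/Kᵢ = 1.078 > 1, so g(0) = 0.182 > 0 and g(1) = -0.078 < 0.
Newton–Raphson from V/F = 0.5:
  V/F = 0.500: g = 0.0425, g' = -0.242 → V/F = 0.676
  V/F = 0.676: g = 0.0007, g' = -0.236 → V/F = 0.679
Converged at V/F = 0.679.
Compositions from xᵢ = zᵢ/(1+V/F(Kᵢ−1)), yᵢ = Kᵢxᵢ:
  benzene: x = 0.188, y = 0.340
  2-propanol: x = 0.118, y = 0.204
  toluene: x = 0.325, y = 0.243
  n-octane: x = 0.369, y = 0.214

x_n-octane = 0.369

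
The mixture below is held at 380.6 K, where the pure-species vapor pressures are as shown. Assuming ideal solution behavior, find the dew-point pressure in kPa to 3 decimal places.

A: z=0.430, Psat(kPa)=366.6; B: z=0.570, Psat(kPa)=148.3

Pdew = 199.342 kPa

At the dew point ψ → 1, so Σzᵢ/Kᵢ = 1 with Kᵢ = Pᵢˢᵃᵗ/P ⇒ 1/P = Σzᵢ/Pᵢˢᵃᵗ.
1/P = 0.430/366.6 + 0.570/148.3 = 0.005017 ⇒ P = 199.342 kPa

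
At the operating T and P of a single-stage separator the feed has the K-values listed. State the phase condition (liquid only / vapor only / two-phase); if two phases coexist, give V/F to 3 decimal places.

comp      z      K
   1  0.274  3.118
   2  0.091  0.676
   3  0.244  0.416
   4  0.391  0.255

two-phase, V/F = 0.085

ΣzᵢKᵢ = 1.117; Σzᵢ/Kᵢ = 2.342.
Both exceed 1, so a two-phase solution exists.
Material balance + equilibrium reduce to Σ zᵢ(Kᵢ−1)/(1+ψ(Kᵢ−1)) = 0.
Iterate (Newton) starting at ψ = 0.5:
  ψ = 0.500: g = -0.4188, g' = -1.021 → ψ = 0.090
  ψ = 0.090: g = -0.0052, g' = -1.220 → ψ = 0.085
Converged at ψ = 0.085.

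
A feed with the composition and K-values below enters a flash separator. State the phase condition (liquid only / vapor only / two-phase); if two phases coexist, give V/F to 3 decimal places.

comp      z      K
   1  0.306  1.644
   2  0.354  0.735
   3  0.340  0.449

liquid only

ΣzᵢKᵢ = 0.916; Σzᵢ/Kᵢ = 1.425.
Since ΣzᵢKᵢ < 1 the mixture is below its bubble point — single liquid phase.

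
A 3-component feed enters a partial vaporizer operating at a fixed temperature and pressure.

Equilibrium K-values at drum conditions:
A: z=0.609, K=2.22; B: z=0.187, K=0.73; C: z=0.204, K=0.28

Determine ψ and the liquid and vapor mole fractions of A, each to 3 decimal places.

Let ψ = V/F and solve Σ zᵢ(Kᵢ−1)/(1+ψ(Kᵢ−1)) = 0.
Check two-phase: ΣzᵢKᵢ = 1.546 > 1 and Σzᵢ/Kᵢ = 1.259 > 1, so g(0) = 0.546 > 0 and g(1) = -0.259 < 0.
Newton–Raphson from ψ = 0.5:
  ψ = 0.500: g = 0.1736, g' = -0.626 → ψ = 0.777
  ψ = 0.777: g = -0.0161, g' = -0.806 → ψ = 0.757
Converged at ψ = 0.757.
Compositions from xᵢ = zᵢ/(1+ψ(Kᵢ−1)), yᵢ = Kᵢxᵢ:
  A: x = 0.317, y = 0.703
  B: x = 0.235, y = 0.172
  C: x = 0.448, y = 0.126

ψ = 0.757, x_A = 0.317, y_A = 0.703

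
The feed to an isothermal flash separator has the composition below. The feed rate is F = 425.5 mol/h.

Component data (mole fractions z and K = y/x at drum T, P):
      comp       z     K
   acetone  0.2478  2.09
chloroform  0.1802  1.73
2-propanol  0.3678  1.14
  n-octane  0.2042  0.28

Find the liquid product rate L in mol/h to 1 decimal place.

L = 134.6 mol/h

Iterate (Newton) starting at ψ = 0.5:
  ψ = 0.5000: g = 0.08959, g' = -0.4396 → ψ = 0.7038
  ψ = 0.7038: g = -0.01144, g' = -0.5772 → ψ = 0.6840
  ψ = 0.6840: g = -0.00021, g' = -0.5563 → ψ = 0.6836
Converged at ψ = 0.6836.
Then V = ψ·F = 0.6836·425.5 = 290.9 mol/h and L = F − V = 134.6 mol/h.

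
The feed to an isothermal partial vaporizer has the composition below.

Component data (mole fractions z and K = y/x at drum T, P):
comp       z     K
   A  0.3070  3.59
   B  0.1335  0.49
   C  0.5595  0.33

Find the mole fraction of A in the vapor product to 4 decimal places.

Newton–Raphson from β = 0.5:
  β = 0.5000: g = -0.30863, g' = -1.0215 → β = 0.1979
  β = 0.1979: g = 0.01784, g' = -1.2770 → β = 0.2118
  β = 0.2118: g = 0.00024, g' = -1.2434 → β = 0.2120
Converged at β = 0.2120.
Compositions from xᵢ = zᵢ/(1+β(Kᵢ−1)), yᵢ = Kᵢxᵢ:
  A: x = 0.1982, y = 0.7114
  B: x = 0.1497, y = 0.0733
  C: x = 0.6521, y = 0.2152

y_A = 0.7114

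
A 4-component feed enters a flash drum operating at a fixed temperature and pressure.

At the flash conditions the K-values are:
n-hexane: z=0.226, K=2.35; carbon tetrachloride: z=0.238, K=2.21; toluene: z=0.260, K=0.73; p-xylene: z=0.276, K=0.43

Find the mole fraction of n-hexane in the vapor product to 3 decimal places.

Rachford–Rice: g(ψ) = Σ zᵢ(Kᵢ−1)/(1+ψ(Kᵢ−1)) = 0.
Check two-phase: ΣzᵢKᵢ = 1.366 > 1 and Σzᵢ/Kᵢ = 1.202 > 1, so g(0) = 0.366 > 0 and g(1) = -0.202 < 0.
Newton–Raphson from ψ = 0.5:
  ψ = 0.500: g = 0.0604, g' = -0.483 → ψ = 0.625
  ψ = 0.625: g = 0.0006, g' = -0.478 → ψ = 0.626
Converged at ψ = 0.626.
Compositions from xᵢ = zᵢ/(1+ψ(Kᵢ−1)), yᵢ = Kᵢxᵢ:
  n-hexane: x = 0.122, y = 0.288
  carbon tetrachloride: x = 0.135, y = 0.299
  toluene: x = 0.313, y = 0.228
  p-xylene: x = 0.429, y = 0.185

y_n-hexane = 0.288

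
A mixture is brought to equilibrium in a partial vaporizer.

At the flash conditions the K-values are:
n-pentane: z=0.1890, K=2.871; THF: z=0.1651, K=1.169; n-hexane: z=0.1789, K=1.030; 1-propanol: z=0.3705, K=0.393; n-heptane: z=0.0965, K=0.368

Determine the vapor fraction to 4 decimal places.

Newton–Raphson from ψ = 0.5:
  ψ = 0.5000: g = -0.19834, g' = -0.5446 → ψ = 0.1358
  ψ = 0.1358: g = 0.00279, g' = -0.6336 → ψ = 0.1402
Converged at ψ = 0.1402.

ψ = 0.1402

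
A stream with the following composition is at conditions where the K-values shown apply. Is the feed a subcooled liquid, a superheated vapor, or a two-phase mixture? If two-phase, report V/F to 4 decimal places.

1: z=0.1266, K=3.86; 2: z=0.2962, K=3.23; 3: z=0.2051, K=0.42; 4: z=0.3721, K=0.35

ΣzᵢKᵢ = 1.6618; Σzᵢ/Kᵢ = 1.6760.
Both exceed 1, so a two-phase solution exists.
Let ψ = V/F and solve Σ zᵢ(Kᵢ−1)/(1+ψ(Kᵢ−1)) = 0.
Newton–Raphson from ψ = 0.5:
  ψ = 0.5000: g = -0.06456, g' = -0.9866 → ψ = 0.4346
  ψ = 0.4346: g = 0.00076, g' = -1.0144 → ψ = 0.4353
Converged at ψ = 0.4353.

two-phase, V/F = 0.4353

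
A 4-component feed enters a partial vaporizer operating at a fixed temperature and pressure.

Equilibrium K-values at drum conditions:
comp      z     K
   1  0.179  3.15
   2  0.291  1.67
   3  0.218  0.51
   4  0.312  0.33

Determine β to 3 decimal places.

β = 0.314

Material balance + equilibrium reduce to Σ zᵢ(Kᵢ−1)/(1+β(Kᵢ−1)) = 0.
g(0) = ΣzᵢKᵢ − 1 = 0.264 and g(1) = 1 − Σzᵢ/Kᵢ = -0.604, so a root lies in (0, 1).
Newton iteration, β⁰ = 0.45:
  β = 0.450: g = -0.0909, g' = -0.664 → β = 0.313
  β = 0.313: g = 0.0005, g' = -0.682 → β = 0.314
Converged at β = 0.314.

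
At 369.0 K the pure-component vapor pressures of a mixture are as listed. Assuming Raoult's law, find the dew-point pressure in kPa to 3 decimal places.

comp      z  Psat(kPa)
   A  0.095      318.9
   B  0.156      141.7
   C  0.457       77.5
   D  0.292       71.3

Pdew = 87.789 kPa

At the dew point ψ → 1, so Σzᵢ/Kᵢ = 1 with Kᵢ = Pᵢˢᵃᵗ/P ⇒ 1/P = Σzᵢ/Pᵢˢᵃᵗ.
1/P = 0.095/318.9 + 0.156/141.7 + 0.457/77.5 + 0.292/71.3 = 0.011391 ⇒ P = 87.789 kPa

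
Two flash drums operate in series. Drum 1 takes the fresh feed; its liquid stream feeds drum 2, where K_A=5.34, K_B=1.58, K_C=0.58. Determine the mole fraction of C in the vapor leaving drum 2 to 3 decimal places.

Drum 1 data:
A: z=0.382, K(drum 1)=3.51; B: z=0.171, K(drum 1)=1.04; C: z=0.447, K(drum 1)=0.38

y_C (drum 2) = 0.467

Drum 1:
Let ψ₁ = V/F and solve Σ zᵢ(Kᵢ−1)/(1+ψ₁(Kᵢ−1)) = 0.
g(0) = ΣzᵢKᵢ − 1 = 0.689 and g(1) = 1 − Σzᵢ/Kᵢ = -0.450, so a root lies in (0, 1).
Iterate (Newton) starting at ψ₁ = 0.5:
  ψ₁ = 0.500: g = 0.0303, g' = -0.834 → ψ₁ = 0.536
  ψ₁ = 0.536: g = 0.0002, g' = -0.823 → ψ₁ = 0.537
Converged at ψ₁ = 0.537.
Drum-1 compositions:
  A: x = 0.163, y = 0.571
  B: x = 0.167, y = 0.174
  C: x = 0.670, y = 0.255
Drum-2 feed = drum-1 liquid: z₂ = (0.1628, 0.1674, 0.6698).
Drum 2:
Iterate (Newton) starting at ψ₂ = 0.47:
  ψ₂ = 0.470: g = -0.0418, g' = -0.550 → ψ₂ = 0.394
  ψ₂ = 0.394: g = 0.0026, g' = -0.624 → ψ₂ = 0.398
Converged at ψ₂ = 0.398.
  A: x = 0.060, y = 0.319
  B: x = 0.136, y = 0.215
  C: x = 0.804, y = 0.467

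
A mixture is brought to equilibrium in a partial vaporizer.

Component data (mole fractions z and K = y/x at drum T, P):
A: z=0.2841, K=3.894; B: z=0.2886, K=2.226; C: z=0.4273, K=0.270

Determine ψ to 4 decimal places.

Newton iteration, ψ⁰ = 0.5:
  ψ = 0.5000: g = 0.06413, g' = -1.1288 → ψ = 0.5568
  ψ = 0.5568: g = -0.00043, g' = -1.1485 → ψ = 0.5564
Converged at ψ = 0.5564.

ψ = 0.5564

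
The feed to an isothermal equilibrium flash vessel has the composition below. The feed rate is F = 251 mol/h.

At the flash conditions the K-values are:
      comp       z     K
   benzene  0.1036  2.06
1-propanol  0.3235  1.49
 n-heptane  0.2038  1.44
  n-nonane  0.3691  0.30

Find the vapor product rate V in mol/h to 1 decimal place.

V = 60.2 mol/h

Rachford–Rice: g(β) = Σ zᵢ(Kᵢ−1)/(1+β(Kᵢ−1)) = 0.
g(0) = ΣzᵢKᵢ − 1 = 0.0996 and g(1) = 1 − Σzᵢ/Kᵢ = -0.6393, so a root lies in (0, 1).
Newton iteration, β⁰ = 0.5:
  β = 0.5000: g = -0.12489, g' = -0.5544 → β = 0.2747
  β = 0.2747: g = -0.01513, g' = -0.4388 → β = 0.2402
  β = 0.2402: g = -0.00016, g' = -0.4298 → β = 0.2399
Converged at β = 0.2399.
Then V = β·F = 0.2399·251 = 60.2 mol/h and L = F − V = 190.8 mol/h.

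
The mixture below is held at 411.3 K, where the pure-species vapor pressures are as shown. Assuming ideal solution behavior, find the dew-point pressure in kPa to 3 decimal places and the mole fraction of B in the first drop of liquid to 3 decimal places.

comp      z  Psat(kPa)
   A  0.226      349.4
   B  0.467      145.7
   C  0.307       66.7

At the dew point ψ → 1, so Σzᵢ/Kᵢ = 1 with Kᵢ = Pᵢˢᵃᵗ/P ⇒ 1/P = Σzᵢ/Pᵢˢᵃᵗ.
1/P = 0.226/349.4 + 0.467/145.7 + 0.307/66.7 = 0.008455 ⇒ P = 118.277 kPa
xᵢ = zᵢP/Pᵢˢᵃᵗ ⇒ x_B = 0.467·118.277/145.7 = 0.379

Pdew = 118.277 kPa, x_B = 0.379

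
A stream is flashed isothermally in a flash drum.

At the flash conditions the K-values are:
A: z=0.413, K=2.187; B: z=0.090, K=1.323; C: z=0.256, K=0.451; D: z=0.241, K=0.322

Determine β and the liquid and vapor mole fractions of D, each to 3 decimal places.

β = 0.324, x_D = 0.309, y_D = 0.099

Newton–Raphson from β = 0.59:
  β = 0.590: g = -0.1675, g' = -0.684 → β = 0.345
  β = 0.345: g = -0.0129, g' = -0.607 → β = 0.324
Converged at β = 0.324.
Compositions from xᵢ = zᵢ/(1+β(Kᵢ−1)), yᵢ = Kᵢxᵢ:
  A: x = 0.298, y = 0.652
  B: x = 0.081, y = 0.108
  C: x = 0.311, y = 0.140
  D: x = 0.309, y = 0.099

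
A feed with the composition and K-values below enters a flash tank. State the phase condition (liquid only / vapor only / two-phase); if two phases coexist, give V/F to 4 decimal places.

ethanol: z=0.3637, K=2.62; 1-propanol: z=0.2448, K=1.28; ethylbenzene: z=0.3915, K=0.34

ΣzᵢKᵢ = 1.3993; Σzᵢ/Kᵢ = 1.4815.
Both exceed 1, so a two-phase solution exists.
Rachford–Rice: g(ψ) = Σ zᵢ(Kᵢ−1)/(1+ψ(Kᵢ−1)) = 0.
Iterate (Newton) starting at ψ = 0.47:
  ψ = 0.4700: g = 0.02049, g' = -0.6810 → ψ = 0.5001
  ψ = 0.5001: g = -0.00007, g' = -0.6860 → ψ = 0.5000
Converged at ψ = 0.5000.

two-phase, V/F = 0.5000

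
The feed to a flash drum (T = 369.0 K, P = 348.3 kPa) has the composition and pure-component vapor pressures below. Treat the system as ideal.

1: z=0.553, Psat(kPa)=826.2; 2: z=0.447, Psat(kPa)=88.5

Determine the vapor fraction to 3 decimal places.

ψ = 0.416

Raoult's law: Kᵢ = Pᵢˢᵃᵗ/P = Pᵢˢᵃᵗ/348.3.
  K_1 = 826.2/348.3 = 2.37209, K_2 = 88.5/348.3 = 0.25409
Rachford–Rice: g(ψ) = Σ zᵢ(Kᵢ−1)/(1+ψ(Kᵢ−1)) = 0.
g(0) = ΣzᵢKᵢ − 1 = 0.425 and g(1) = 1 − Σzᵢ/Kᵢ = -0.992, so a root lies in (0, 1).
Binary case is linear: z₁(K₁−1)(1+ψ(K₂−1)) + z₂(K₂−1)(1+ψ(K₁−1)) = 0
⇒ ψ = [z₁(K₁−1)+z₂(K₂−1)] / [−(K₁−1)(K₂−1)] = 0.4253/1.0235 = 0.416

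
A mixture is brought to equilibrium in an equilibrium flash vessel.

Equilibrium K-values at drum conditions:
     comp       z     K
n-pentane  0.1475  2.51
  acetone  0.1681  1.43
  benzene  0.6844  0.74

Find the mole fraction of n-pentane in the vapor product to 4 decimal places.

y_n-pentane = 0.2288

Let ψ = V/F and solve Σ zᵢ(Kᵢ−1)/(1+ψ(Kᵢ−1)) = 0.
g(0) = ΣzᵢKᵢ − 1 = 0.1171 and g(1) = 1 − Σzᵢ/Kᵢ = -0.1012, so a root lies in (0, 1).
Iterate (Newton) starting at ψ = 0.42:
  ψ = 0.4200: g = -0.00224, g' = -0.2065 → ψ = 0.4091
  ψ = 0.4091: g = 0.00001, g' = -0.2089 → ψ = 0.4092
Converged at ψ = 0.4092.
Compositions from xᵢ = zᵢ/(1+ψ(Kᵢ−1)), yᵢ = Kᵢxᵢ:
  n-pentane: x = 0.0912, y = 0.2288
  acetone: x = 0.1429, y = 0.2044
  benzene: x = 0.7659, y = 0.5668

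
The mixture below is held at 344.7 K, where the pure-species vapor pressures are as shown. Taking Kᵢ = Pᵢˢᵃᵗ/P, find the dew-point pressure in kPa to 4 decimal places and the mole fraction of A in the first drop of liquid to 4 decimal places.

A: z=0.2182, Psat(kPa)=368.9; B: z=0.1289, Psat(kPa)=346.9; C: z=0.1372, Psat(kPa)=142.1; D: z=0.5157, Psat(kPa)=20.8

At the dew point ψ → 1, so Σzᵢ/Kᵢ = 1 with Kᵢ = Pᵢˢᵃᵗ/P ⇒ 1/P = Σzᵢ/Pᵢˢᵃᵗ.
1/P = 0.2182/368.9 + 0.1289/346.9 + 0.1372/142.1 + 0.5157/20.8 = 0.0267219 ⇒ P = 37.4226 kPa
xᵢ = zᵢP/Pᵢˢᵃᵗ ⇒ x_A = 0.2182·37.4226/368.9 = 0.0221

Pdew = 37.4226 kPa, x_A = 0.0221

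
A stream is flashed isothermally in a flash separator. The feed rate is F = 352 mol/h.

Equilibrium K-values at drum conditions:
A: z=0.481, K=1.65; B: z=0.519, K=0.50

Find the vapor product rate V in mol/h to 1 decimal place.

Binary case is linear: z₁(K₁−1)(1+β(K₂−1)) + z₂(K₂−1)(1+β(K₁−1)) = 0
⇒ β = [z₁(K₁−1)+z₂(K₂−1)] / [−(K₁−1)(K₂−1)] = 0.0531/0.3250 = 0.164
Then V = β·F = 0.1635·352 = 57.6 mol/h and L = F − V = 294.4 mol/h.

V = 57.6 mol/h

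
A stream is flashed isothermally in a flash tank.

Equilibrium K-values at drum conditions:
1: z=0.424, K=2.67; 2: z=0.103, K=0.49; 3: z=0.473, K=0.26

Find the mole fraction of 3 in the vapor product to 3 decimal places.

y_3 = 0.152

Let ψ = V/F and solve Σ zᵢ(Kᵢ−1)/(1+ψ(Kᵢ−1)) = 0.
Check two-phase: ΣzᵢKᵢ = 1.306 > 1 and Σzᵢ/Kᵢ = 2.188 > 1, so g(0) = 0.306 > 0 and g(1) = -1.188 < 0.
Newton–Raphson from ψ = 0.51:
  ψ = 0.510: g = -0.2508, g' = -1.062 → ψ = 0.274
  ψ = 0.274: g = -0.0142, g' = -1.000 → ψ = 0.260
Converged at ψ = 0.260.
Compositions from xᵢ = zᵢ/(1+ψ(Kᵢ−1)), yᵢ = Kᵢxᵢ:
  1: x = 0.296, y = 0.790
  2: x = 0.119, y = 0.058
  3: x = 0.586, y = 0.152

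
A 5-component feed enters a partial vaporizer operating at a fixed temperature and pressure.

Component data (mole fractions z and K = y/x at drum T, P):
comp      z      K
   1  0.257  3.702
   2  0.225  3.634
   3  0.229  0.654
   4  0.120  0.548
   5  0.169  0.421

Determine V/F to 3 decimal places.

V/F = 0.851

Rachford–Rice: g(V/F) = Σ zᵢ(Kᵢ−1)/(1+V/F(Kᵢ−1)) = 0.
Check two-phase: ΣzᵢKᵢ = 2.056 > 1 and Σzᵢ/Kᵢ = 1.102 > 1, so g(0) = 1.056 > 0 and g(1) = -0.102 < 0.
Newton iteration, V/F⁰ = 0.37:
  V/F = 0.370: g = 0.3669, g' = -1.033 → V/F = 0.725
  V/F = 0.725: g = 0.0831, g' = -0.670 → V/F = 0.849
  V/F = 0.849: g = 0.0011, g' = -0.661 → V/F = 0.851
Converged at V/F = 0.851.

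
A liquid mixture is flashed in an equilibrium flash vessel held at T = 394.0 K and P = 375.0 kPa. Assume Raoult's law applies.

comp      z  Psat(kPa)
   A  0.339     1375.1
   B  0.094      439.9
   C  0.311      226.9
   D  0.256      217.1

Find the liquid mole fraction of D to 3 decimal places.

x_D = 0.366

Raoult's law: Kᵢ = Pᵢˢᵃᵗ/P = Pᵢˢᵃᵗ/375.0.
  K_A = 1375.1/375.0 = 3.66693, K_B = 439.9/375.0 = 1.17307, K_C = 226.9/375.0 = 0.60507, K_D = 217.1/375.0 = 0.57893
Newton–Raphson from V/F = 0.5:
  V/F = 0.500: g = 0.1128, g' = -0.593 → V/F = 0.690
  V/F = 0.690: g = 0.0120, g' = -0.483 → V/F = 0.715
Converged at V/F = 0.715.
Compositions from xᵢ = zᵢ/(1+V/F(Kᵢ−1)), yᵢ = Kᵢxᵢ:
  A: x = 0.117, y = 0.428
  B: x = 0.084, y = 0.098
  C: x = 0.433, y = 0.262
  D: x = 0.366, y = 0.212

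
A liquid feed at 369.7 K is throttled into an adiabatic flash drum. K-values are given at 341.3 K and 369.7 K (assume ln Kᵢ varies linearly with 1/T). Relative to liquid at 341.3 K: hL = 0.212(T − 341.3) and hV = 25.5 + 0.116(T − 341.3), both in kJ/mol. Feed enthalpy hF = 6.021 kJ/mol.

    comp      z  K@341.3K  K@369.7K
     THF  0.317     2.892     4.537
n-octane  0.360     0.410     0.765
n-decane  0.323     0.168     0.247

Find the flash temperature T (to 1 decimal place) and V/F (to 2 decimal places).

T = 348.7 K, V/F = 0.18

Adiabatic flash: solve Rachford–Rice at each trial T, then check hF = ψ·hV(T) + (1−ψ)·hL(T).
  T = 341.3 K: K = (2.892, 0.410, 0.168), RR gives ψ = 0.088, H_out = 2.247 kJ/mol
  T = 369.7 K: K = (4.537, 0.765, 0.247), RR gives ψ = 0.421, H_out = 15.618 kJ/mol
  T = 355.5 K: K = (3.655, 0.567, 0.205), RR gives ψ = 0.259, H_out = 9.261 kJ/mol
  T = 348.4 K: K = (3.259, 0.484, 0.186), RR gives ψ = 0.177, H_out = 5.896 kJ/mol
  T = 351.9 K: K = (3.451, 0.524, 0.195), RR gives ψ = 0.218, H_out = 7.580 kJ/mol
  T = 350.1 K: K = (3.351, 0.503, 0.191), RR gives ψ = 0.197, H_out = 6.721 kJ/mol
Linear interpolation between T = 348.4 (H_out = 5.896) and T = 350.1 (H_out = 6.721) on hF = 6.021 gives T ≈ 348.7 K, at which ψ = 0.18.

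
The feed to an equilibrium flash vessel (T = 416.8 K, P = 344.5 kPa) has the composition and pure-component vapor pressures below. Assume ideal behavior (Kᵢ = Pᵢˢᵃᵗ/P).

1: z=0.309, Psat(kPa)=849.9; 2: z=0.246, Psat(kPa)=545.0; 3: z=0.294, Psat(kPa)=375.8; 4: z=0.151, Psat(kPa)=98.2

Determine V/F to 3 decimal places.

V/F = 0.914

Raoult's law: Kᵢ = Pᵢˢᵃᵗ/P = Pᵢˢᵃᵗ/344.5.
  K_1 = 849.9/344.5 = 2.46705, K_2 = 545.0/344.5 = 1.58200, K_3 = 375.8/344.5 = 1.09086, K_4 = 98.2/344.5 = 0.28505
Newton–Raphson from V/F = 0.5:
  V/F = 0.500: g = 0.2299, g' = -0.460 → V/F = 0.999
  V/F = 0.999: g = -0.0793, g' = -1.091 → V/F = 0.927
  V/F = 0.927: g = -0.0102, g' = -0.834 → V/F = 0.915
  V/F = 0.915: g = -0.0002, g' = -0.803 → V/F = 0.914
Converged at V/F = 0.914.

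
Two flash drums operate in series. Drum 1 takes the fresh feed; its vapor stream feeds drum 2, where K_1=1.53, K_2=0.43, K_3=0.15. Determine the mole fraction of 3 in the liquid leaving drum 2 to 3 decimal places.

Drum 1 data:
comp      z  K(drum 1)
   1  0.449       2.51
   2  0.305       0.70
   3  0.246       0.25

Drum 1:
Let ψ₁ = V/F and solve Σ zᵢ(Kᵢ−1)/(1+ψ₁(Kᵢ−1)) = 0.
Feasibility: ΣzᵢKᵢ = 1.402, Σzᵢ/Kᵢ = 1.599 — both > 1, two phases present.
Newton iteration, ψ₁⁰ = 0.66:
  ψ₁ = 0.660: g = -0.1399, g' = -0.842 → ψ₁ = 0.494
  ψ₁ = 0.494: g = -0.0121, g' = -0.723 → ψ₁ = 0.477
Converged at ψ₁ = 0.477.
Drum-1 compositions:
  1: x = 0.261, y = 0.655
  2: x = 0.356, y = 0.249
  3: x = 0.383, y = 0.096
Drum-2 feed = drum-1 vapor: z₂ = (0.6551, 0.2492, 0.0958).
Drum 2:
Newton iteration, ψ₂⁰ = 0.68:
  ψ₂ = 0.680: g = -0.1696, g' = -0.704 → ψ₂ = 0.439
  ψ₂ = 0.439: g = -0.0376, g' = -0.441 → ψ₂ = 0.354
  ψ₂ = 0.354: g = -0.0019, g' = -0.399 → ψ₂ = 0.349
Converged at ψ₂ = 0.349.
  1: x = 0.553, y = 0.846
  2: x = 0.311, y = 0.134
  3: x = 0.136, y = 0.020

x_3 (drum 2) = 0.136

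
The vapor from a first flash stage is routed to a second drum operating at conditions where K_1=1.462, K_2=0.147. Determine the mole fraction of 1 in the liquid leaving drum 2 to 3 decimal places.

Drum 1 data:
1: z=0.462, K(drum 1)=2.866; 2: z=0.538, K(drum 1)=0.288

Drum 1:
Material balance + equilibrium reduce to Σ zᵢ(Kᵢ−1)/(1+ψ₁(Kᵢ−1)) = 0.
Feasibility: ΣzᵢKᵢ = 1.479, Σzᵢ/Kᵢ = 2.029 — both > 1, two phases present.
Binary case is linear: z₁(K₁−1)(1+ψ₁(K₂−1)) + z₂(K₂−1)(1+ψ₁(K₁−1)) = 0
⇒ ψ₁ = [z₁(K₁−1)+z₂(K₂−1)] / [−(K₁−1)(K₂−1)] = 0.4790/1.3286 = 0.361
Drum-1 compositions:
  1: x = 0.276, y = 0.792
  2: x = 0.724, y = 0.208
Drum-2 feed = drum-1 vapor: z₂ = (0.7915, 0.2085).
Drum 2:
Let ψ₂ = V/F and solve Σ zᵢ(Kᵢ−1)/(1+ψ₂(Kᵢ−1)) = 0.
Check two-phase: ΣzᵢKᵢ = 1.188 > 1 and Σzᵢ/Kᵢ = 1.959 > 1, so g(0) = 0.188 > 0 and g(1) = -0.959 < 0.
Newton–Raphson from ψ₂ = 0.5:
  ψ₂ = 0.500: g = -0.0130, g' = -0.573 → ψ₂ = 0.477
Converged at ψ₂ = 0.477.
  1: x = 0.649, y = 0.948
  2: x = 0.351, y = 0.052

x_1 (drum 2) = 0.649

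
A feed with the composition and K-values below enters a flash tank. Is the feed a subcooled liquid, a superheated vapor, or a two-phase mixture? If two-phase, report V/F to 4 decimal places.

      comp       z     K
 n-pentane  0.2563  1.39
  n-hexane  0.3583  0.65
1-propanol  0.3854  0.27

subcooled liquid

ΣzᵢKᵢ = 0.6932; Σzᵢ/Kᵢ = 2.1630.
Since ΣzᵢKᵢ < 1 the mixture is below its bubble point — single liquid phase.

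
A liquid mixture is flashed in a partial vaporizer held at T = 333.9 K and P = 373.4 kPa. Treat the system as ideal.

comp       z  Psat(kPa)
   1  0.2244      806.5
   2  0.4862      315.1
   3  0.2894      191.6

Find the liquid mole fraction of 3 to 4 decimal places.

x_3 = 0.3081

Raoult's law: Kᵢ = Pᵢˢᵃᵗ/P = Pᵢˢᵃᵗ/373.4.
  K_1 = 806.5/373.4 = 2.159882, K_2 = 315.1/373.4 = 0.843867, K_3 = 191.6/373.4 = 0.513123
Let β = V/F and solve Σ zᵢ(Kᵢ−1)/(1+β(Kᵢ−1)) = 0.
Check two-phase: ΣzᵢKᵢ = 1.0435 > 1 and Σzᵢ/Kᵢ = 1.2440 > 1, so g(0) = 0.0435 > 0 and g(1) = -0.2440 < 0.
Newton–Raphson from β = 0.46:
  β = 0.4600: g = -0.09363, g' = -0.2560 → β = 0.0943
  β = 0.0943: g = 0.00988, g' = -0.3329 → β = 0.1240
  β = 0.1240: g = 0.00018, g' = -0.3208 → β = 0.1246
Converged at β = 0.1246.
Compositions from xᵢ = zᵢ/(1+β(Kᵢ−1)), yᵢ = Kᵢxᵢ:
  1: x = 0.1961, y = 0.4235
  2: x = 0.4958, y = 0.4184
  3: x = 0.3081, y = 0.1581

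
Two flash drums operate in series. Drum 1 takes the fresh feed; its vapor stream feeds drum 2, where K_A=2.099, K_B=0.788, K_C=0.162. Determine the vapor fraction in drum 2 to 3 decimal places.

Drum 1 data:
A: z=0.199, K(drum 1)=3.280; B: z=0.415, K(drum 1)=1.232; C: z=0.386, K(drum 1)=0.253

Drum 1:
Newton iteration, ψ₁⁰ = 0.5:
  ψ₁ = 0.500: g = -0.1620, g' = -0.793 → ψ₁ = 0.296
  ψ₁ = 0.296: g = -0.0090, g' = -0.743 → ψ₁ = 0.284
Converged at ψ₁ = 0.284.
Drum-1 compositions:
  A: x = 0.121, y = 0.396
  B: x = 0.389, y = 0.480
  C: x = 0.490, y = 0.124
Drum-2 feed = drum-1 vapor: z₂ = (0.3964, 0.4797, 0.1239).
Drum 2:
Material balance + equilibrium reduce to Σ zᵢ(Kᵢ−1)/(1+ψ₂(Kᵢ−1)) = 0.
Feasibility: ΣzᵢKᵢ = 1.230, Σzᵢ/Kᵢ = 1.563 — both > 1, two phases present.
Newton–Raphson from ψ₂ = 0.63:
  ψ₂ = 0.630: g = -0.0799, g' = -0.586 → ψ₂ = 0.494
  ψ₂ = 0.494: g = -0.0083, g' = -0.481 → ψ₂ = 0.476
Converged at ψ₂ = 0.476.
  A: x = 0.260, y = 0.546
  B: x = 0.534, y = 0.420
  C: x = 0.206, y = 0.033

V/F (drum 2) = 0.476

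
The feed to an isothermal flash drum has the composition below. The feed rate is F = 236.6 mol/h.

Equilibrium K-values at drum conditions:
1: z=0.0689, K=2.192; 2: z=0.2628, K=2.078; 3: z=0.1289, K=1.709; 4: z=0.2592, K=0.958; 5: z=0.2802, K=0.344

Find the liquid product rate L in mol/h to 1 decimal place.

L = 109.2 mol/h

Iterate (Newton) starting at ψ = 0.38:
  ψ = 0.3800: g = 0.07358, g' = -0.4547 → ψ = 0.5418
  ψ = 0.5418: g = -0.00155, g' = -0.4824 → ψ = 0.5386
Converged at ψ = 0.5386.
Then V = ψ·F = 0.5386·236.6 = 127.4 mol/h and L = F − V = 109.2 mol/h.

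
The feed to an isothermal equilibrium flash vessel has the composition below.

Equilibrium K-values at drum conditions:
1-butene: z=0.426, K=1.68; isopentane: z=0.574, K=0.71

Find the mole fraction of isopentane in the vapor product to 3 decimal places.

Let ψ = V/F and solve Σ zᵢ(Kᵢ−1)/(1+ψ(Kᵢ−1)) = 0.
Check two-phase: ΣzᵢKᵢ = 1.123 > 1 and Σzᵢ/Kᵢ = 1.062 > 1, so g(0) = 0.123 > 0 and g(1) = -0.062 < 0.
Binary case is linear: z₁(K₁−1)(1+ψ(K₂−1)) + z₂(K₂−1)(1+ψ(K₁−1)) = 0
⇒ ψ = [z₁(K₁−1)+z₂(K₂−1)] / [−(K₁−1)(K₂−1)] = 0.1232/0.1972 = 0.625
Compositions from xᵢ = zᵢ/(1+ψ(Kᵢ−1)), yᵢ = Kᵢxᵢ:
  1-butene: x = 0.299, y = 0.502
  isopentane: x = 0.701, y = 0.498

y_isopentane = 0.498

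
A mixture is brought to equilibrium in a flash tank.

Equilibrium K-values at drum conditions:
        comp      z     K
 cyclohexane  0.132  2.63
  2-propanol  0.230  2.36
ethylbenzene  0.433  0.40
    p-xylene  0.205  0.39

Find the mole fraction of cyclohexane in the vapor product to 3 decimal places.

Material balance + equilibrium reduce to Σ zᵢ(Kᵢ−1)/(1+ψ(Kᵢ−1)) = 0.
Check two-phase: ΣzᵢKᵢ = 1.143 > 1 and Σzᵢ/Kᵢ = 1.756 > 1, so g(0) = 0.143 > 0 and g(1) = -0.756 < 0.
Newton–Raphson from ψ = 0.5:
  ψ = 0.500: g = -0.2463, g' = -0.733 → ψ = 0.164
  ψ = 0.164: g = -0.0016, g' = -0.789 → ψ = 0.162
Converged at ψ = 0.162.
Compositions from xᵢ = zᵢ/(1+ψ(Kᵢ−1)), yᵢ = Kᵢxᵢ:
  cyclohexane: x = 0.104, y = 0.275
  2-propanol: x = 0.188, y = 0.445
  ethylbenzene: x = 0.480, y = 0.192
  p-xylene: x = 0.227, y = 0.089

y_cyclohexane = 0.275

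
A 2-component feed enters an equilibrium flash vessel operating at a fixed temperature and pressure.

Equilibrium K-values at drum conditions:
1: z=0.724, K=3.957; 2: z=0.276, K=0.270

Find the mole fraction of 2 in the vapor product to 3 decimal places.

Let ψ = V/F and solve Σ zᵢ(Kᵢ−1)/(1+ψ(Kᵢ−1)) = 0.
g(0) = ΣzᵢKᵢ − 1 = 1.939 and g(1) = 1 − Σzᵢ/Kᵢ = -0.205, so a root lies in (0, 1).
Newton–Raphson from ψ = 0.5:
  ψ = 0.500: g = 0.5465, g' = -1.395 → ψ = 0.892
  ψ = 0.892: g = 0.0115, g' = -1.686 → ψ = 0.899
  ψ = 0.899: g = -0.0001, g' = -1.716 → ψ = 0.898
Converged at ψ = 0.898.
Compositions from xᵢ = zᵢ/(1+ψ(Kᵢ−1)), yᵢ = Kᵢxᵢ:
  1: x = 0.198, y = 0.783
  2: x = 0.802, y = 0.217

y_2 = 0.217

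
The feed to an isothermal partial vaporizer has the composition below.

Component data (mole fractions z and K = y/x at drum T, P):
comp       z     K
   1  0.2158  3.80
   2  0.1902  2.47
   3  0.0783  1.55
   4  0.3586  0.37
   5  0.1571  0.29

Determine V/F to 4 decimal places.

V/F = 0.4404

Newton iteration, V/F⁰ = 0.5:
  V/F = 0.5000: g = -0.05605, g' = -0.9385 → V/F = 0.4403
  V/F = 0.4403: g = 0.00013, g' = -0.9464 → V/F = 0.4404
Converged at V/F = 0.4404.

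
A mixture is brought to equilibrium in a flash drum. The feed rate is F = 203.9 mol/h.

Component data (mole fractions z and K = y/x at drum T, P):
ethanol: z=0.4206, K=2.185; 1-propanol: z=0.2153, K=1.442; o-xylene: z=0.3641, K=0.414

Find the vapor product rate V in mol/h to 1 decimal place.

Iterate (Newton) starting at ψ = 0.38:
  ψ = 0.3800: g = 0.15065, g' = -0.5186 → ψ = 0.6705
  ψ = 0.6705: g = -0.00032, g' = -0.5477 → ψ = 0.6699
Converged at ψ = 0.6699.
Then V = ψ·F = 0.6699·203.9 = 136.6 mol/h and L = F − V = 67.3 mol/h.

V = 136.6 mol/h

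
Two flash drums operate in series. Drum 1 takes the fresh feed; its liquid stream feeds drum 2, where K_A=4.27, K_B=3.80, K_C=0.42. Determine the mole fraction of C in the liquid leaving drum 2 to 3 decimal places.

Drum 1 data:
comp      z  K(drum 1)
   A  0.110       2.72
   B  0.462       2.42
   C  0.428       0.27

Drum 1:
Let ψ₁ = V/F and solve Σ zᵢ(Kᵢ−1)/(1+ψ₁(Kᵢ−1)) = 0.
g(0) = ΣzᵢKᵢ − 1 = 0.533 and g(1) = 1 − Σzᵢ/Kᵢ = -0.817, so a root lies in (0, 1).
Newton iteration, ψ₁⁰ = 0.5:
  ψ₁ = 0.500: g = -0.0067, g' = -0.978 → ψ₁ = 0.493
Converged at ψ₁ = 0.493.
Drum-1 compositions:
  A: x = 0.060, y = 0.162
  B: x = 0.272, y = 0.658
  C: x = 0.669, y = 0.181
Drum-2 feed = drum-1 liquid: z₂ = (0.0595, 0.2717, 0.6688).
Drum 2:
Let ψ₂ = V/F and solve Σ zᵢ(Kᵢ−1)/(1+ψ₂(Kᵢ−1)) = 0.
Feasibility: ΣzᵢKᵢ = 1.568, Σzᵢ/Kᵢ = 1.678 — both > 1, two phases present.
Newton iteration, ψ₂⁰ = 0.64:
  ψ₂ = 0.640: g = -0.2814, g' = -0.909 → ψ₂ = 0.330
  ψ₂ = 0.330: g = 0.0090, g' = -1.066 → ψ₂ = 0.339
Converged at ψ₂ = 0.339.
  A: x = 0.028, y = 0.121
  B: x = 0.139, y = 0.530
  C: x = 0.832, y = 0.350

x_C (drum 2) = 0.832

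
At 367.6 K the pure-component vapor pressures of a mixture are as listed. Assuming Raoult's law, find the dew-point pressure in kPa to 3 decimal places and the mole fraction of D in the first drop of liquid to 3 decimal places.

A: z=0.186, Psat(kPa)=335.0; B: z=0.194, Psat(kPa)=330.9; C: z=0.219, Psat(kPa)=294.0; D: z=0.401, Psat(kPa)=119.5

At the dew point ψ → 1, so Σzᵢ/Kᵢ = 1 with Kᵢ = Pᵢˢᵃᵗ/P ⇒ 1/P = Σzᵢ/Pᵢˢᵃᵗ.
1/P = 0.186/335.0 + 0.194/330.9 + 0.219/294.0 + 0.401/119.5 = 0.005242 ⇒ P = 190.765 kPa
xᵢ = zᵢP/Pᵢˢᵃᵗ ⇒ x_D = 0.401·190.765/119.5 = 0.640

Pdew = 190.765 kPa, x_D = 0.640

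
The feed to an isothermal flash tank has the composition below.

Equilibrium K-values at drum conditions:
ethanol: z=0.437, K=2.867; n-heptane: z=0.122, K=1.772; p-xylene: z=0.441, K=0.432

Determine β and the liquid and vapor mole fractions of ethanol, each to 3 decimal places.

β = 0.699, x_ethanol = 0.190, y_ethanol = 0.544

Material balance + equilibrium reduce to Σ zᵢ(Kᵢ−1)/(1+β(Kᵢ−1)) = 0.
Check two-phase: ΣzᵢKᵢ = 1.660 > 1 and Σzᵢ/Kᵢ = 1.242 > 1, so g(0) = 0.660 > 0 and g(1) = -0.242 < 0.
Newton–Raphson from β = 0.69:
  β = 0.690: g = 0.0061, g' = -0.707 → β = 0.699
Converged at β = 0.699.
Compositions from xᵢ = zᵢ/(1+β(Kᵢ−1)), yᵢ = Kᵢxᵢ:
  ethanol: x = 0.190, y = 0.544
  n-heptane: x = 0.079, y = 0.140
  p-xylene: x = 0.731, y = 0.316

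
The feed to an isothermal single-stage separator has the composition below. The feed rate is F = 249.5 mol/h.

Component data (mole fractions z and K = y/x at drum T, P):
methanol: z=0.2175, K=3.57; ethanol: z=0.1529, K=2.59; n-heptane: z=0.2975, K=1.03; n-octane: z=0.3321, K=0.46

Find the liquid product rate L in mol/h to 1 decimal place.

Let ψ = V/F and solve Σ zᵢ(Kᵢ−1)/(1+ψ(Kᵢ−1)) = 0.
g(0) = ΣzᵢKᵢ − 1 = 0.6317 and g(1) = 1 − Σzᵢ/Kᵢ = -0.1308, so a root lies in (0, 1).
Newton iteration, ψ⁰ = 0.35:
  ψ = 0.3500: g = 0.23817, g' = -0.7052 → ψ = 0.6877
  ψ = 0.6877: g = 0.04157, g' = -0.5211 → ψ = 0.7675
Converged at ψ = 0.7675.
Then V = ψ·F = 0.7675·249.5 = 191.5 mol/h and L = F − V = 58.0 mol/h.

L = 58.0 mol/h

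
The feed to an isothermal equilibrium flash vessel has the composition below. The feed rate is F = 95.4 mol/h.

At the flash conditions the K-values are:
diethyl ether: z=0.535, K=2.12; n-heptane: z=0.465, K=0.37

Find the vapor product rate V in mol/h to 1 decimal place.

V = 41.4 mol/h

Newton iteration, ψ⁰ = 0.56:
  ψ = 0.560: g = -0.0844, g' = -0.694 → ψ = 0.438
  ψ = 0.438: g = -0.0029, g' = -0.654 → ψ = 0.434
Converged at ψ = 0.434.
Then V = ψ·F = 0.4340·95.4 = 41.4 mol/h and L = F − V = 54.0 mol/h.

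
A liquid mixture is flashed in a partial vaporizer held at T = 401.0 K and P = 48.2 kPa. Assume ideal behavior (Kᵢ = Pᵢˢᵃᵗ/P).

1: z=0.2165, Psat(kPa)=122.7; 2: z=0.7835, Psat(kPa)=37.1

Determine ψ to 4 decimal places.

ψ = 0.4332

Raoult's law: Kᵢ = Pᵢˢᵃᵗ/P = Pᵢˢᵃᵗ/48.2.
  K_1 = 122.7/48.2 = 2.545643, K_2 = 37.1/48.2 = 0.769710
Binary case is linear: z₁(K₁−1)(1+ψ(K₂−1)) + z₂(K₂−1)(1+ψ(K₁−1)) = 0
⇒ ψ = [z₁(K₁−1)+z₂(K₂−1)] / [−(K₁−1)(K₂−1)] = 0.15420/0.35595 = 0.4332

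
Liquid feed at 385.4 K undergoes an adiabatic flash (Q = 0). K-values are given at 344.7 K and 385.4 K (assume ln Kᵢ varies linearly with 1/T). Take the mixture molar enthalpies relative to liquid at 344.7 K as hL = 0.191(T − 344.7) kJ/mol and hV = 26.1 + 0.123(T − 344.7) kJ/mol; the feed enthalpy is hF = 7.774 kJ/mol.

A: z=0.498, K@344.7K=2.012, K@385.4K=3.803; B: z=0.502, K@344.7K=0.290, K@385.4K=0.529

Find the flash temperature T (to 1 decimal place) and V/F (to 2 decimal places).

Adiabatic flash: solve Rachford–Rice at each trial T, then check hF = ψ·hV(T) + (1−ψ)·hL(T).
  T = 344.7 K: K = (2.012, 0.290), RR gives ψ = 0.205, H_out = 5.360 kJ/mol
  T = 385.4 K: K = (3.803, 0.529), RR gives ψ = 0.878, H_out = 28.265 kJ/mol
  T = 365.0 K: K = (2.813, 0.398), RR gives ψ = 0.550, H_out = 17.484 kJ/mol
  T = 354.9 K: K = (2.393, 0.342), RR gives ψ = 0.396, H_out = 12.005 kJ/mol
  T = 349.8 K: K = (2.197, 0.315), RR gives ψ = 0.308, H_out = 8.898 kJ/mol
  T = 347.2 K: K = (2.101, 0.302), RR gives ψ = 0.258, H_out = 7.161 kJ/mol
  T = 348.5 K: K = (2.149, 0.309), RR gives ψ = 0.283, H_out = 8.045 kJ/mol
Linear interpolation between T = 347.2 (H_out = 7.161) and T = 348.5 (H_out = 8.045) on hF = 7.774 gives T ≈ 348.1 K, at which ψ = 0.28.

T = 348.1 K, V/F = 0.28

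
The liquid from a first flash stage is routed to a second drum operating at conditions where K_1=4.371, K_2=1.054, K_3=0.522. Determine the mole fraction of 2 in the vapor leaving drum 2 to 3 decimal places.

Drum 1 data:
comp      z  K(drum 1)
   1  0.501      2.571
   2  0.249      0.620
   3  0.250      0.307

y_2 (drum 2) = 0.325

Drum 1:
Material balance + equilibrium reduce to Σ zᵢ(Kᵢ−1)/(1+ψ₁(Kᵢ−1)) = 0.
Feasibility: ΣzᵢKᵢ = 1.519, Σzᵢ/Kᵢ = 1.411 — both > 1, two phases present.
Newton–Raphson from ψ₁ = 0.5:
  ψ₁ = 0.500: g = 0.0589, g' = -0.724 → ψ₁ = 0.581
Converged at ψ₁ = 0.581.
Drum-1 compositions:
  1: x = 0.262, y = 0.673
  2: x = 0.320, y = 0.198
  3: x = 0.419, y = 0.128
Drum-2 feed = drum-1 liquid: z₂ = (0.2619, 0.3196, 0.4185).
Drum 2:
Material balance + equilibrium reduce to Σ zᵢ(Kᵢ−1)/(1+ψ₂(Kᵢ−1)) = 0.
Check two-phase: ΣzᵢKᵢ = 1.700 > 1 and Σzᵢ/Kᵢ = 1.165 > 1, so g(0) = 0.700 > 0 and g(1) = -0.165 < 0.
Iterate (Newton) starting at ψ₂ = 0.69:
  ψ₂ = 0.690: g = -0.0164, g' = -0.483 → ψ₂ = 0.656
Converged at ψ₂ = 0.656.
  1: x = 0.082, y = 0.356
  2: x = 0.309, y = 0.325
  3: x = 0.610, y = 0.318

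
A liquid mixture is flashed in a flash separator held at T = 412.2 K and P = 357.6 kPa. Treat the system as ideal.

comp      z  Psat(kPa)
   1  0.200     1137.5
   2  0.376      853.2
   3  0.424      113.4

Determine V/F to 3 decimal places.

V/F = 0.582

Raoult's law: Kᵢ = Pᵢˢᵃᵗ/P = Pᵢˢᵃᵗ/357.6.
  K_1 = 1137.5/357.6 = 3.18093, K_2 = 853.2/357.6 = 2.38591, K_3 = 113.4/357.6 = 0.31711
Rachford–Rice: g(V/F) = Σ zᵢ(Kᵢ−1)/(1+V/F(Kᵢ−1)) = 0.
g(0) = ΣzᵢKᵢ − 1 = 0.668 and g(1) = 1 − Σzᵢ/Kᵢ = -0.558, so a root lies in (0, 1).
Newton iteration, V/F⁰ = 0.68:
  V/F = 0.680: g = -0.0966, g' = -1.035 → V/F = 0.587
  V/F = 0.587: g = -0.0043, g' = -0.953 → V/F = 0.582
Converged at V/F = 0.582.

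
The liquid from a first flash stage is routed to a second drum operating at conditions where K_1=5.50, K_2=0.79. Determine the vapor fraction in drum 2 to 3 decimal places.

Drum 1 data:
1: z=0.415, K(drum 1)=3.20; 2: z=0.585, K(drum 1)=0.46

Drum 1:
Rachford–Rice: g(ψ₁) = Σ zᵢ(Kᵢ−1)/(1+ψ₁(Kᵢ−1)) = 0.
g(0) = ΣzᵢKᵢ − 1 = 0.597 and g(1) = 1 − Σzᵢ/Kᵢ = -0.401, so a root lies in (0, 1).
Binary case is linear: z₁(K₁−1)(1+ψ₁(K₂−1)) + z₂(K₂−1)(1+ψ₁(K₁−1)) = 0
⇒ ψ₁ = [z₁(K₁−1)+z₂(K₂−1)] / [−(K₁−1)(K₂−1)] = 0.5971/1.1880 = 0.503
Drum-1 compositions:
  1: x = 0.197, y = 0.631
  2: x = 0.803, y = 0.369
Drum-2 feed = drum-1 liquid: z₂ = (0.1971, 0.8029).
Drum 2:
Rachford–Rice: g(ψ₂) = Σ zᵢ(Kᵢ−1)/(1+ψ₂(Kᵢ−1)) = 0.
Feasibility: ΣzᵢKᵢ = 1.718, Σzᵢ/Kᵢ = 1.052 — both > 1, two phases present.
Binary case is linear: z₁(K₁−1)(1+ψ₂(K₂−1)) + z₂(K₂−1)(1+ψ₂(K₁−1)) = 0
⇒ ψ₂ = [z₁(K₁−1)+z₂(K₂−1)] / [−(K₁−1)(K₂−1)] = 0.7182/0.9450 = 0.760
  1: x = 0.045, y = 0.245
  2: x = 0.955, y = 0.755

V/F (drum 2) = 0.760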